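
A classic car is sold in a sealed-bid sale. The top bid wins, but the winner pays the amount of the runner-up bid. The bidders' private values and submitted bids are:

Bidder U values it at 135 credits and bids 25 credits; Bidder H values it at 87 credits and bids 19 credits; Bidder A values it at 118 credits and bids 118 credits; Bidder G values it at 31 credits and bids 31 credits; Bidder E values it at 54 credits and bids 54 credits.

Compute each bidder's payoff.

Sorted high to low: Bidder A 118 credits, then Bidder E 54 credits, then Bidder G 31 credits, then Bidder U 25 credits, then Bidder H 19 credits.
Bidder A has the top bid and wins; the price is the second-highest bid, 54 credits.
Bidder A's payoff = 118 credits − 54 credits = 64 credits. All other bidders lose, so their payoff is 0.

Payoffs: Bidder U 0 credits, Bidder H 0 credits, Bidder A 64 credits, Bidder G 0 credits, Bidder E 0 credits.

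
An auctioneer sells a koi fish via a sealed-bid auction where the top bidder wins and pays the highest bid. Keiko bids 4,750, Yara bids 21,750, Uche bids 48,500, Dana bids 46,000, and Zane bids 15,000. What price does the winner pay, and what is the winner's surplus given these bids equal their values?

Sorted high to low: Uche 48,500, then Dana 46,000, then Yara 21,750, then Zane 15,000, then Keiko 4,750.
Uche is the highest bidder, so Uche wins.
Under the first-price rule, the price is the highest bid: 48,500.
Surplus = 48,500 − 48,500 = 0.

Price 48,500; surplus 0.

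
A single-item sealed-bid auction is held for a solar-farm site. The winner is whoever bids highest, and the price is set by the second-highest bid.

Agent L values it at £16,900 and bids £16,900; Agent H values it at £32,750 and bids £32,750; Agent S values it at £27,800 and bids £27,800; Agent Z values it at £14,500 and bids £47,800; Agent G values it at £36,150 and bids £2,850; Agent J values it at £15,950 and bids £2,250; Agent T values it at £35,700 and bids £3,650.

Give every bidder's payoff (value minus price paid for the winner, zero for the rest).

Bids in descending order: Agent Z £47,800, then Agent H £32,750, then Agent S £27,800, then Agent L £16,900, then Agent T £3,650, then Agent G £2,850, then Agent J £2,250.
Agent Z has the top bid and wins; the price is the second-highest bid, £32,750.
Agent Z's payoff = £14,500 − £32,750 = -£18,250. All other bidders lose, so their payoff is 0.

Payoffs: Agent L £0, Agent H £0, Agent S £0, Agent Z -£18,250, Agent G £0, Agent J £0, Agent T £0.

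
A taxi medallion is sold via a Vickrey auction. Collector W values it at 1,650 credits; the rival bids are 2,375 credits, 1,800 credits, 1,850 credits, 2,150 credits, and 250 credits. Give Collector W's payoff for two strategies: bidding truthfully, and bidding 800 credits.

(a) 0 credits  (b) 0 credits

The highest competing bid is 2,375 credits.
Bidding truthfully at 1,650 credits: the top bid is 2,375 credits (a rival), so Collector W loses. Payoff = 0 credits.
Bidding 800 credits: the top bid is 2,375 credits (a rival), so Collector W loses. Payoff = 0 credits.
The bid only affects whether you win, not the price — here both bids land on the same side of the top rival bid, so the deviation is payoff-neutral.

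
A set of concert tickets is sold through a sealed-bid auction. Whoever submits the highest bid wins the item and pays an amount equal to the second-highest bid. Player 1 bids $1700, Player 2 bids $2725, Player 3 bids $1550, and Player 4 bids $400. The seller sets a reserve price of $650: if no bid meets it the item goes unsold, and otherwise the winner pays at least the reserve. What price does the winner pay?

Price paid: $1700.

Ranking the bids: Player 2 $2725, then Player 1 $1700, then Player 3 $1550, then Player 4 $400.
Player 2 has the highest bid, so Player 2 wins.
The second-highest bid is $1700, which exceeds the reserve, so that sets the price.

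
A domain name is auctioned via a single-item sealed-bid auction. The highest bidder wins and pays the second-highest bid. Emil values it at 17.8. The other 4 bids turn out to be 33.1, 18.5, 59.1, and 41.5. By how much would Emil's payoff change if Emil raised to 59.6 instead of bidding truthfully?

-41.3

The highest competing bid is 59.1.
Bidding truthfully at 17.8: the top bid is 59.1 (a rival), so Emil loses. Payoff = 0.0.
Bidding 59.6: Emil has the top bid, wins, and pays the second-highest bid 59.1. Payoff = 17.8 − 59.1 = -41.3.
Change = -41.3 − 0.0 = -41.3.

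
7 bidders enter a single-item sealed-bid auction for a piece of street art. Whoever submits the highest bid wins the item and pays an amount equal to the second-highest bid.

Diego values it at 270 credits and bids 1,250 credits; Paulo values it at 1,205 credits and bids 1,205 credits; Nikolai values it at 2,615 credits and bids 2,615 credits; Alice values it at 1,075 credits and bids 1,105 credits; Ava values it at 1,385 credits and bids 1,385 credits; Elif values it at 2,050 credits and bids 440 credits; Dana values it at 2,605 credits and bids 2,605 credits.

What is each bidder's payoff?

Ranking the bids: Nikolai 2,615 credits > Dana 2,605 credits > Ava 1,385 credits > Diego 1,250 credits > Paulo 1,205 credits > Alice 1,105 credits > Elif 440 credits.
Nikolai has the top bid and wins; the price is the second-highest bid, 2,605 credits.
Nikolai's payoff = 2,615 credits − 2,605 credits = 10 credits. All other bidders lose, so their payoff is 0.

Diego 0 credits, Paulo 0 credits, Nikolai 10 credits, Alice 0 credits, Ava 0 credits, Elif 0 credits, Dana 0 credits.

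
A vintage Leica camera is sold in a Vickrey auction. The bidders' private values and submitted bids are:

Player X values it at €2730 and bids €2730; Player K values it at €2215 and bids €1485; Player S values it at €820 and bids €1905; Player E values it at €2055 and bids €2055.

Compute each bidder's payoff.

Player X €675, Player K €0, Player S €0, Player E €0.

Ordered from highest: Player X €2730 > Player E €2055 > Player S €1905 > Player K €1485.
Player X has the top bid and wins; the price is the second-highest bid, €2055.
Player X's payoff = €2730 − €2055 = €675. All other bidders lose, so their payoff is 0.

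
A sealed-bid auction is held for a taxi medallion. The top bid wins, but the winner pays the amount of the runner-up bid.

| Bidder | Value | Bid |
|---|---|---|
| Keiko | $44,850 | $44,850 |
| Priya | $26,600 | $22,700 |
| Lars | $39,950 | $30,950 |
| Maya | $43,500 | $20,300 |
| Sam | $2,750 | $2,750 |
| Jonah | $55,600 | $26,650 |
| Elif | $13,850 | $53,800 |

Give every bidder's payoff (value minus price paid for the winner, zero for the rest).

Keiko $0, Priya $0, Lars $0, Maya $0, Sam $0, Jonah $0, Elif -$31,000.

Bids in descending order: Elif $53,800; Keiko $44,850; Lars $30,950; Jonah $26,650; Priya $22,700; Maya $20,300; Sam $2,750.
Elif has the top bid and wins; the price is the second-highest bid, $44,850.
Elif's payoff = $13,850 − $44,850 = -$31,000. All other bidders lose, so their payoff is 0.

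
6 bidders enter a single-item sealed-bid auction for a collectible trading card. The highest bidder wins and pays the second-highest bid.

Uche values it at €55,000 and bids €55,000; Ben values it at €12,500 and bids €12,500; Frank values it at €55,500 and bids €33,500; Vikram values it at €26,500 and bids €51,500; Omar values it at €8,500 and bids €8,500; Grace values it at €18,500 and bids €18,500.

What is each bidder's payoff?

Payoffs: Uche €3,500, Ben €0, Frank €0, Vikram €0, Omar €0, Grace €0.

Sorted high to low: Uche €55,000; Vikram €51,500; Frank €33,500; Grace €18,500; Ben €12,500; Omar €8,500.
Uche has the top bid and wins; the price is the second-highest bid, €51,500.
Uche's payoff = €55,000 − €51,500 = €3,500. All other bidders lose, so their payoff is 0.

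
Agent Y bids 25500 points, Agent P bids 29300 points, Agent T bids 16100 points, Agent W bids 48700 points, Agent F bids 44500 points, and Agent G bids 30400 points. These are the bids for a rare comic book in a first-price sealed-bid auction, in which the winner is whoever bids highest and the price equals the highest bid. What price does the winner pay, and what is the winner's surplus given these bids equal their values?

Ranking the bids: Agent W 48700 points > Agent F 44500 points > Agent G 30400 points > Agent P 29300 points > Agent Y 25500 points > Agent T 16100 points.
Agent W is the highest bidder, so Agent W wins.
Under the first-price rule, the price is the highest bid: 48700 points.
Surplus = 48700 points − 48700 points = 0 points.

The winner pays 48700 points for a surplus of 0 points.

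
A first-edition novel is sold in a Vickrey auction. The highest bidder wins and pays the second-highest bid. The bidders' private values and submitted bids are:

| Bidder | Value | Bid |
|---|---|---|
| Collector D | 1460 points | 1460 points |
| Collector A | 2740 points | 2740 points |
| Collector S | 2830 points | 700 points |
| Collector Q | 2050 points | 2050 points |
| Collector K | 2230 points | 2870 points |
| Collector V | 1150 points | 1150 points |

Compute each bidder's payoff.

Ordered from highest: Collector K 2870 points; Collector A 2740 points; Collector Q 2050 points; Collector D 1460 points; Collector V 1150 points; Collector S 700 points.
Collector K has the top bid and wins; the price is the second-highest bid, 2740 points.
Collector K's payoff = 2230 points − 2740 points = -510 points. All other bidders lose, so their payoff is 0.

Collector D 0 points, Collector A 0 points, Collector S 0 points, Collector Q 0 points, Collector K -510 points, Collector V 0 points.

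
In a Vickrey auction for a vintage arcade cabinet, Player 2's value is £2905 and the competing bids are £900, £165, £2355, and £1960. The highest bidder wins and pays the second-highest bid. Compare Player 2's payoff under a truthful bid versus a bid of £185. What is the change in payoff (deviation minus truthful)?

The highest competing bid is £2355.
Bidding truthfully at £2905: Player 2 has the top bid, wins, and pays the second-highest bid £2355. Payoff = £2905 − £2355 = £550.
Bidding £185: the top bid is £2355 (a rival), so Player 2 loses. Payoff = £0.
Change = £0 − £550 = -£550.
Deviating from a truthful bid can only lose payoff in a second-price auction — never gain.

Change in payoff: -£550.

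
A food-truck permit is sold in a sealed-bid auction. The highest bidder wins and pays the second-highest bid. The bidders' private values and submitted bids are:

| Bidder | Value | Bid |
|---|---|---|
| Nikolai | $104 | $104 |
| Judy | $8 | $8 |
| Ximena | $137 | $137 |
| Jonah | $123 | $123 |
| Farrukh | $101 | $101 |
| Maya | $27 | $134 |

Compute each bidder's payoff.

Bids in descending order: Ximena $137, then Maya $134, then Jonah $123, then Nikolai $104, then Farrukh $101, then Judy $8.
Ximena has the top bid and wins; the price is the second-highest bid, $134.
Ximena's payoff = $137 − $134 = $3. All other bidders lose, so their payoff is 0.

Payoffs: Nikolai $0, Judy $0, Ximena $3, Jonah $0, Farrukh $0, Maya $0.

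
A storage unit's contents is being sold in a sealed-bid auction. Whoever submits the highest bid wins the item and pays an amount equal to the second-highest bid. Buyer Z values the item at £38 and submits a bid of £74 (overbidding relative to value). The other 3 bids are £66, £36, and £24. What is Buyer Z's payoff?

Highest competing bid: £66.
Buyer Z's bid £74 is the highest overall, so Buyer Z wins and pays the second-highest bid, £66.
Payoff = value − price = £38 − £66 = -£28.

Payoff = -£28.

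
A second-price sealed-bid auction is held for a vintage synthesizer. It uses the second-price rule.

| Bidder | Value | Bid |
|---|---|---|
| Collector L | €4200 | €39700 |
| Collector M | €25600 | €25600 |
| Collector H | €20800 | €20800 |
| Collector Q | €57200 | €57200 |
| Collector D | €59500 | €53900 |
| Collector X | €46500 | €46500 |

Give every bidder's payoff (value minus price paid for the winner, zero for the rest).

Collector L €0, Collector M €0, Collector H €0, Collector Q €3300, Collector D €0, Collector X €0.

Ranking the bids: Collector Q €57200; Collector D €53900; Collector X €46500; Collector L €39700; Collector M €25600; Collector H €20800.
Collector Q has the top bid and wins; the price is the second-highest bid, €53900.
Collector Q's payoff = €57200 − €53900 = €3300. All other bidders lose, so their payoff is 0.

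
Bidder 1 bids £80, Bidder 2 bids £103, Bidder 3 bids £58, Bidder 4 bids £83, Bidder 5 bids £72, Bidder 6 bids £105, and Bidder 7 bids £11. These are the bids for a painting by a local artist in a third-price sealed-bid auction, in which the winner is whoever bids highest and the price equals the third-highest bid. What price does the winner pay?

Price paid: £83.

Ranking the bids: Bidder 6 £105; Bidder 2 £103; Bidder 4 £83; Bidder 1 £80; Bidder 5 £72; Bidder 3 £58; Bidder 7 £11.
Bidder 6 is the highest bidder, so Bidder 6 wins.
Under the third-price rule, the price is the third-highest bid: £83.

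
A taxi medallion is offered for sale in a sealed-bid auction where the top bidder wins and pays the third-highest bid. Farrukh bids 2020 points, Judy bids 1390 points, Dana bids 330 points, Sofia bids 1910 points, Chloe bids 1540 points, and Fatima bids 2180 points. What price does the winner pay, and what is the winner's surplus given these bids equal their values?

Price 1910 points; surplus 270 points.

Sorted high to low: Fatima 2180 points, then Farrukh 2020 points, then Sofia 1910 points, then Chloe 1540 points, then Judy 1390 points, then Dana 330 points.
Fatima is the highest bidder, so Fatima wins.
Under the third-price rule, the price is the third-highest bid: 1910 points.
Surplus = 2180 points − 1910 points = 270 points.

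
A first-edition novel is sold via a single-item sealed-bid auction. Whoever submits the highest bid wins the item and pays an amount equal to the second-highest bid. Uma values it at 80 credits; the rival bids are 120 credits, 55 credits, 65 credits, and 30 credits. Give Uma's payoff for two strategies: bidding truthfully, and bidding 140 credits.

The highest competing bid is 120 credits.
Bidding truthfully at 80 credits: the top bid is 120 credits (a rival), so Uma loses. Payoff = 0 credits.
Bidding 140 credits: Uma has the top bid, wins, and pays the second-highest bid 120 credits. Payoff = 80 credits − 120 credits = -40 credits.

(a) 0 credits  (b) -40 credits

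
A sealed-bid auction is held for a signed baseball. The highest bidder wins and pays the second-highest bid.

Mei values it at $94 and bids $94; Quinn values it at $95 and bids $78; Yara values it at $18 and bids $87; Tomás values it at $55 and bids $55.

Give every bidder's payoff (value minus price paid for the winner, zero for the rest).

Ranking the bids: Mei $94, then Yara $87, then Quinn $78, then Tomás $55.
Mei has the top bid and wins; the price is the second-highest bid, $87.
Mei's payoff = $94 − $87 = $7. All other bidders lose, so their payoff is 0.

Payoffs: Mei $7, Quinn $0, Yara $0, Tomás $0.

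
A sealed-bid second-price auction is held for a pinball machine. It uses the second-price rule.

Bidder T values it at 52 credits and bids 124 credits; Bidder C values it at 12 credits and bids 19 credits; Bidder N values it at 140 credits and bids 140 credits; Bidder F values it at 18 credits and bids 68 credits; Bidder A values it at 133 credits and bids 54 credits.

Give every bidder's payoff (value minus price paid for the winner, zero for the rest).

Ranking the bids: Bidder N 140 credits, then Bidder T 124 credits, then Bidder F 68 credits, then Bidder A 54 credits, then Bidder C 19 credits.
Bidder N has the top bid and wins; the price is the second-highest bid, 124 credits.
Bidder N's payoff = 140 credits − 124 credits = 16 credits. All other bidders lose, so their payoff is 0.

Bidder T 0 credits, Bidder C 0 credits, Bidder N 16 credits, Bidder F 0 credits, Bidder A 0 credits.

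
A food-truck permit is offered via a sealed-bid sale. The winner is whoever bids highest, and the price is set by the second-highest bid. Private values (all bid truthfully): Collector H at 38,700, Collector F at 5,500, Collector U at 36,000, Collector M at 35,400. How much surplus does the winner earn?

Surplus = 2,700.

Bids in descending order: Collector H 38,700; Collector U 36,000; Collector M 35,400; Collector F 5,500.
Collector H wins with the top bid and pays the second-highest, 36,000.
Surplus = 38,700 − 36,000 = 2,700.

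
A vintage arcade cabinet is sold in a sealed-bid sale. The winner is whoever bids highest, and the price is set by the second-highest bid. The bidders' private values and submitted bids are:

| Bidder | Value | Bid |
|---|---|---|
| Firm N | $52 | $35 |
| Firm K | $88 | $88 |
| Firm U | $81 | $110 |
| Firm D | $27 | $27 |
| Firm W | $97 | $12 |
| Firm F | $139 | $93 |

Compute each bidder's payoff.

Payoffs: Firm N $0, Firm K $0, Firm U -$12, Firm D $0, Firm W $0, Firm F $0.

Ranking the bids: Firm U $110, then Firm F $93, then Firm K $88, then Firm N $35, then Firm D $27, then Firm W $12.
Firm U has the top bid and wins; the price is the second-highest bid, $93.
Firm U's payoff = $81 − $93 = -$12. All other bidders lose, so their payoff is 0.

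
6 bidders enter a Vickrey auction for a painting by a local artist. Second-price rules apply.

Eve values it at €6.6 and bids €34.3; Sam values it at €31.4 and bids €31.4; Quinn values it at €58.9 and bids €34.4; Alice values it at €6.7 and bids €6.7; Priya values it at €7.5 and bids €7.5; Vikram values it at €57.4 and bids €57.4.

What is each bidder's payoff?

Sorted high to low: Vikram €57.4 > Quinn €34.4 > Eve €34.3 > Sam €31.4 > Priya €7.5 > Alice €6.7.
Vikram has the top bid and wins; the price is the second-highest bid, €34.4.
Vikram's payoff = €57.4 − €34.4 = €23.0. All other bidders lose, so their payoff is 0.

Payoffs: Eve €0.0, Sam €0.0, Quinn €0.0, Alice €0.0, Priya €0.0, Vikram €23.0.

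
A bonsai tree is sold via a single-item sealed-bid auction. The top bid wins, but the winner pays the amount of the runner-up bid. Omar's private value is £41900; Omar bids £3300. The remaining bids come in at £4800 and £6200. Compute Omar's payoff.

Omar's payoff: £0.

Highest competing bid: £6200.
Omar's bid £3300 is not the highest, so Omar loses, pays nothing, and earns zero payoff.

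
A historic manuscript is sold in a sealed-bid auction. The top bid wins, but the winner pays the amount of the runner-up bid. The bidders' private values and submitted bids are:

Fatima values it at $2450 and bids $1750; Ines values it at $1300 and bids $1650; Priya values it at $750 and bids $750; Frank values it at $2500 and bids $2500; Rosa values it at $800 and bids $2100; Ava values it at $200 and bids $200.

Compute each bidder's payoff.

Payoffs: Fatima $0, Ines $0, Priya $0, Frank $400, Rosa $0, Ava $0.

Ordered from highest: Frank $2500, then Rosa $2100, then Fatima $1750, then Ines $1650, then Priya $750, then Ava $200.
Frank has the top bid and wins; the price is the second-highest bid, $2100.
Frank's payoff = $2500 − $2100 = $400. All other bidders lose, so their payoff is 0.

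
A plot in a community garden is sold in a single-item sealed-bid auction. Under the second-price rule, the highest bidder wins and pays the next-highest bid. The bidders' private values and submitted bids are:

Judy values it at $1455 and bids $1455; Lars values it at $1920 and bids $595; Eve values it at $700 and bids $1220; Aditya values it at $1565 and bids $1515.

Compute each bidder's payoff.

Ordered from highest: Aditya $1515, then Judy $1455, then Eve $1220, then Lars $595.
Aditya has the top bid and wins; the price is the second-highest bid, $1455.
Aditya's payoff = $1565 − $1455 = $110. All other bidders lose, so their payoff is 0.

Judy $0, Lars $0, Eve $0, Aditya $110.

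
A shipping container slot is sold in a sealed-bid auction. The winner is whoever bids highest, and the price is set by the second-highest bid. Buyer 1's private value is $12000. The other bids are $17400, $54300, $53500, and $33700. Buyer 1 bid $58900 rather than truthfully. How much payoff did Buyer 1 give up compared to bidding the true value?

$42300

The highest competing bid is $54300.
Bidding truthfully at $12000: the top bid is $54300 (a rival), so Buyer 1 loses. Payoff = $0.
Bidding $58900: Buyer 1 has the top bid, wins, and pays the second-highest bid $54300. Payoff = $12000 − $54300 = -$42300.
Regret = truthful payoff − actual payoff = $0 − -$42300 = $42300.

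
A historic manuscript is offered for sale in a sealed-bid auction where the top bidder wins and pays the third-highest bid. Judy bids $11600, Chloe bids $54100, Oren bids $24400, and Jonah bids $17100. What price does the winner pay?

Ordered from highest: Chloe $54100; Oren $24400; Jonah $17100; Judy $11600.
Chloe is the highest bidder, so Chloe wins.
Under the third-price rule, the price is the third-highest bid: $17100.

Price paid: $17100.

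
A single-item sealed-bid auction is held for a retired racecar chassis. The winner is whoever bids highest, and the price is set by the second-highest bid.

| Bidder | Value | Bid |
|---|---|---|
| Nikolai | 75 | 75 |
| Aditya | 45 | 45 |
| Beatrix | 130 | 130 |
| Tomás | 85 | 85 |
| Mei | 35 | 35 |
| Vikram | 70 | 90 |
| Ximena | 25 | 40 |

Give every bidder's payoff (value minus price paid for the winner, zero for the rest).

Payoffs: Nikolai 0, Aditya 0, Beatrix 40, Tomás 0, Mei 0, Vikram 0, Ximena 0.

Ranking the bids: Beatrix 130 > Vikram 90 > Tomás 85 > Nikolai 75 > Aditya 45 > Ximena 40 > Mei 35.
Beatrix has the top bid and wins; the price is the second-highest bid, 90.
Beatrix's payoff = 130 − 90 = 40. All other bidders lose, so their payoff is 0.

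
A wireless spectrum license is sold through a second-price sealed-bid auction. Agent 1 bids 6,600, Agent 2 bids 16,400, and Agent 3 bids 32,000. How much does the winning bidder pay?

Ordered from highest: Agent 3 32,000, then Agent 2 16,400, then Agent 1 6,600.
Agent 3 has the highest bid, so Agent 3 wins.
The second-highest bid is 16,400, so that is what Agent 3 pays.

Price paid: 16,400.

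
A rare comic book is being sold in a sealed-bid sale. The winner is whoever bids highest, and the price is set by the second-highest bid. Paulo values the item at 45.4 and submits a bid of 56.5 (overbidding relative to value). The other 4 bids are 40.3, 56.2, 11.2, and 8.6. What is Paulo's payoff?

Highest competing bid: 56.2.
Paulo's bid 56.5 is the highest overall, so Paulo wins and pays the second-highest bid, 56.2.
Payoff = value − price = 45.4 − 56.2 = -10.8.

Payoff = -10.8.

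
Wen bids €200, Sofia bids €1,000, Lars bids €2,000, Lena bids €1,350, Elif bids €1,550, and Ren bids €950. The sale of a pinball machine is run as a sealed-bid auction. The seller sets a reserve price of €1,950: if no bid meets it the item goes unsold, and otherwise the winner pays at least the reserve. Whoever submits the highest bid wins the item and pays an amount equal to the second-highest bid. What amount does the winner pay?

Sorted high to low: Lars €2,000; Elif €1,550; Lena €1,350; Sofia €1,000; Ren €950; Wen €200.
Lars has the highest bid, so Lars wins.
The second-highest bid is €1,550, but the reserve €1,950 is higher, so the price is the reserve.

Price paid: €1,950.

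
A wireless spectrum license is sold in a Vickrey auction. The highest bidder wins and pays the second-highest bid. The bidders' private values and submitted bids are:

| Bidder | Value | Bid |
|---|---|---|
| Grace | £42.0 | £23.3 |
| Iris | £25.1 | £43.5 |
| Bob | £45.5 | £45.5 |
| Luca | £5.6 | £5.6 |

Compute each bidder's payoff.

Sorted high to low: Bob £45.5 > Iris £43.5 > Grace £23.3 > Luca £5.6.
Bob has the top bid and wins; the price is the second-highest bid, £43.5.
Bob's payoff = £45.5 − £43.5 = £2.0. All other bidders lose, so their payoff is 0.

Grace £0.0, Iris £0.0, Bob £2.0, Luca £0.0.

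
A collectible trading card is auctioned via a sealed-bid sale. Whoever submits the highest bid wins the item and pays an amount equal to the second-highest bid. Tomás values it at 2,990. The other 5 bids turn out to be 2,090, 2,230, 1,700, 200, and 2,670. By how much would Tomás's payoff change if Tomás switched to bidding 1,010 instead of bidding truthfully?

The highest competing bid is 2,670.
Bidding truthfully at 2,990: Tomás has the top bid, wins, and pays the second-highest bid 2,670. Payoff = 2,990 − 2,670 = 320.
Bidding 1,010: the top bid is 2,670 (a rival), so Tomás loses. Payoff = 0.
Change = 0 − 320 = -320.
This is the dominant-strategy logic: truthful bidding weakly beats any alternative.

-320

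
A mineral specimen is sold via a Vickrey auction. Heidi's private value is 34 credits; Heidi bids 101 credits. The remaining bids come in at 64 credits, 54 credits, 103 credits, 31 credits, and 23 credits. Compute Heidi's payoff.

Highest competing bid: 103 credits.
Heidi's bid 101 credits is not the highest, so Heidi loses, pays nothing, and earns zero payoff.

Heidi's payoff: 0 credits.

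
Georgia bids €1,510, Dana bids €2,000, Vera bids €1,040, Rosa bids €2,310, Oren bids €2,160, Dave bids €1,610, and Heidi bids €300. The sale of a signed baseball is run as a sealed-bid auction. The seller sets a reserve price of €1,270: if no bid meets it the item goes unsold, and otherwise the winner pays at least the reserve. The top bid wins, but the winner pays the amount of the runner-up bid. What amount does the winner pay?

Ordered from highest: Rosa €2,310, then Oren €2,160, then Dana €2,000, then Dave €1,610, then Georgia €1,510, then Vera €1,040, then Heidi €300.
Rosa has the highest bid, so Rosa wins.
The second-highest bid is €2,160, which exceeds the reserve, so that sets the price.

€2,160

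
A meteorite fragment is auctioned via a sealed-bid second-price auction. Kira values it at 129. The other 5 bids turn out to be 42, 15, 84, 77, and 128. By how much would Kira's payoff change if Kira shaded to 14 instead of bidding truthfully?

Change in payoff: -1.

The highest competing bid is 128.
Bidding truthfully at 129: Kira has the top bid, wins, and pays the second-highest bid 128. Payoff = 129 − 128 = 1.
Bidding 14: the top bid is 128 (a rival), so Kira loses. Payoff = 0.
Change = 0 − 1 = -1.
This is the dominant-strategy logic: truthful bidding weakly beats any alternative.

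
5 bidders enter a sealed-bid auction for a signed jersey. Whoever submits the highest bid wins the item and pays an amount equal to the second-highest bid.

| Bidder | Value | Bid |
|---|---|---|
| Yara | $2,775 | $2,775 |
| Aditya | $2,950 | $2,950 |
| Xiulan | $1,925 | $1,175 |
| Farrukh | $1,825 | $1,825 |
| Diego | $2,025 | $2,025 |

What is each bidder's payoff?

Yara $0, Aditya $175, Xiulan $0, Farrukh $0, Diego $0.

Sorted high to low: Aditya $2,950, then Yara $2,775, then Diego $2,025, then Farrukh $1,825, then Xiulan $1,175.
Aditya has the top bid and wins; the price is the second-highest bid, $2,775.
Aditya's payoff = $2,950 − $2,775 = $175. All other bidders lose, so their payoff is 0.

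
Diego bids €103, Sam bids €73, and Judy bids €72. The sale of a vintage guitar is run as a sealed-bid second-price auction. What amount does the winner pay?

The winner pays €73.

Ranking the bids: Diego €103 > Sam €73 > Judy €72.
Diego has the highest bid, so Diego wins.
The second-highest bid is €73, so that is what Diego pays.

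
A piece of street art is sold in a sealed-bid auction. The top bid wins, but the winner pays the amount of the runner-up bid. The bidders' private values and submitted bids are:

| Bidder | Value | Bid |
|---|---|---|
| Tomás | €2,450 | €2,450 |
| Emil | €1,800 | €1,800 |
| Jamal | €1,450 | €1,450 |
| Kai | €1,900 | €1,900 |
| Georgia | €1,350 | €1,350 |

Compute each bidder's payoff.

Bids in descending order: Tomás €2,450, then Kai €1,900, then Emil €1,800, then Jamal €1,450, then Georgia €1,350.
Tomás has the top bid and wins; the price is the second-highest bid, €1,900.
Tomás's payoff = €2,450 − €1,900 = €550. All other bidders lose, so their payoff is 0.

Payoffs: Tomás €550, Emil €0, Jamal €0, Kai €0, Georgia €0.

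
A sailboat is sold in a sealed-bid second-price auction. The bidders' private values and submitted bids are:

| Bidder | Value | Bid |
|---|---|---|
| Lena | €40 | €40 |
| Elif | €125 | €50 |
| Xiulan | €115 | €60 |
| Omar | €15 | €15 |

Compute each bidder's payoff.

Lena €0, Elif €0, Xiulan €65, Omar €0.

Ranking the bids: Xiulan €60; Elif €50; Lena €40; Omar €15.
Xiulan has the top bid and wins; the price is the second-highest bid, €50.
Xiulan's payoff = €115 − €50 = €65. All other bidders lose, so their payoff is 0.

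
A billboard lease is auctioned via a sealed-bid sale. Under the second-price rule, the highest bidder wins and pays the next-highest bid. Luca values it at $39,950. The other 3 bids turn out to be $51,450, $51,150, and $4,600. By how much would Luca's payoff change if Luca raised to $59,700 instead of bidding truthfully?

Change in payoff: -$11,500.

The highest competing bid is $51,450.
Bidding truthfully at $39,950: the top bid is $51,450 (a rival), so Luca loses. Payoff = $0.
Bidding $59,700: Luca has the top bid, wins, and pays the second-highest bid $51,450. Payoff = $39,950 − $51,450 = -$11,500.
Change = -$11,500 − $0 = -$11,500.
This is the dominant-strategy logic: truthful bidding weakly beats any alternative.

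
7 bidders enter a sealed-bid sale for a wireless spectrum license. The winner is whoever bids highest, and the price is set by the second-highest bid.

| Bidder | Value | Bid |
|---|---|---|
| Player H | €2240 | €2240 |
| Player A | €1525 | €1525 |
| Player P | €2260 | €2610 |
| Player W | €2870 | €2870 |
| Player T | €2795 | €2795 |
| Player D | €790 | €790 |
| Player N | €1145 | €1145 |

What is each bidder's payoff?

Payoffs: Player H €0, Player A €0, Player P €0, Player W €75, Player T €0, Player D €0, Player N €0.

Ranking the bids: Player W €2870, then Player T €2795, then Player P €2610, then Player H €2240, then Player A €1525, then Player N €1145, then Player D €790.
Player W has the top bid and wins; the price is the second-highest bid, €2795.
Player W's payoff = €2870 − €2795 = €75. All other bidders lose, so their payoff is 0.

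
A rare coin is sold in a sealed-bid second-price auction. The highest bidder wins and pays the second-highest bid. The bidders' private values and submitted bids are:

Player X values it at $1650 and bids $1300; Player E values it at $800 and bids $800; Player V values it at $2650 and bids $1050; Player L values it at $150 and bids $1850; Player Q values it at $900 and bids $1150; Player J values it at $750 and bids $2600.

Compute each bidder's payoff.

Player X $0, Player E $0, Player V $0, Player L $0, Player Q $0, Player J -$1100.

Bids in descending order: Player J $2600, then Player L $1850, then Player X $1300, then Player Q $1150, then Player V $1050, then Player E $800.
Player J has the top bid and wins; the price is the second-highest bid, $1850.
Player J's payoff = $750 − $1850 = -$1100. All other bidders lose, so their payoff is 0.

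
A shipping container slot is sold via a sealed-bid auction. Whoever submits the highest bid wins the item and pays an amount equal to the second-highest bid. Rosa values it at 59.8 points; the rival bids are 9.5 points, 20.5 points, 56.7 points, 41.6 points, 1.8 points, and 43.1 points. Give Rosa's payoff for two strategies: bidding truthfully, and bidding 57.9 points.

The highest competing bid is 56.7 points.
Bidding truthfully at 59.8 points: Rosa has the top bid, wins, and pays the second-highest bid 56.7 points. Payoff = 59.8 points − 56.7 points = 3.1 points.
Bidding 57.9 points: Rosa has the top bid, wins, and pays the second-highest bid 56.7 points. Payoff = 59.8 points − 56.7 points = 3.1 points.
The bid only affects whether you win, not the price — here both bids land on the same side of the top rival bid, so the deviation is payoff-neutral.

Truthful: 3.1 points; alternative: 3.1 points.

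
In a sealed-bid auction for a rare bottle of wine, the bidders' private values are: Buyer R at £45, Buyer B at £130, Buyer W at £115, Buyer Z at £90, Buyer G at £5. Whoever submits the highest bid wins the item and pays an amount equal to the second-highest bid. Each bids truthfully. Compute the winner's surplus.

£15

Sorted high to low: Buyer B £130 > Buyer W £115 > Buyer Z £90 > Buyer R £45 > Buyer G £5.
Buyer B wins with the top bid and pays the second-highest, £115.
Surplus = £130 − £115 = £15.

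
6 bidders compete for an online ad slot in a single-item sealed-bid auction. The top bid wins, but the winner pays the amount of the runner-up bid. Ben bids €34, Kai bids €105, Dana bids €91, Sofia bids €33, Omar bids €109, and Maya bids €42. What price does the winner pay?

Ranking the bids: Omar €109 > Kai €105 > Dana €91 > Maya €42 > Ben €34 > Sofia €33.
Omar has the highest bid, so Omar wins.
The second-highest bid is €105, so that is what Omar pays.

€105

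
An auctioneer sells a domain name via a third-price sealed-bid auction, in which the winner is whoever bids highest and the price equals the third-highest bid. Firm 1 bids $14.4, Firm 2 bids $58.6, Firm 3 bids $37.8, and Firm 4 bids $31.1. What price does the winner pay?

Ranking the bids: Firm 2 $58.6; Firm 3 $37.8; Firm 4 $31.1; Firm 1 $14.4.
Firm 2 is the highest bidder, so Firm 2 wins.
Under the third-price rule, the price is the third-highest bid: $31.1.

The winner pays $31.1.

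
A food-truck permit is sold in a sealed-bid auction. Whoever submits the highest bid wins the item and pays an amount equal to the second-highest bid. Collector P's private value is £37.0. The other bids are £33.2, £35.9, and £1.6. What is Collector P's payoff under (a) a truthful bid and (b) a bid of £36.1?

(a) £1.1  (b) £1.1

The highest competing bid is £35.9.
Bidding truthfully at £37.0: Collector P has the top bid, wins, and pays the second-highest bid £35.9. Payoff = £37.0 − £35.9 = £1.1.
Bidding £36.1: Collector P has the top bid, wins, and pays the second-highest bid £35.9. Payoff = £37.0 − £35.9 = £1.1.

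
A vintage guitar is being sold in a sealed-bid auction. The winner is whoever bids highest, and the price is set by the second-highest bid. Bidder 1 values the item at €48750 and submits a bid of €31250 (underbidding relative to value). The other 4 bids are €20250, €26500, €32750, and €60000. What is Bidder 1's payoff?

Highest competing bid: €60000.
Bidder 1's bid €31250 is not the highest, so Bidder 1 loses, pays nothing, and earns zero payoff.

€0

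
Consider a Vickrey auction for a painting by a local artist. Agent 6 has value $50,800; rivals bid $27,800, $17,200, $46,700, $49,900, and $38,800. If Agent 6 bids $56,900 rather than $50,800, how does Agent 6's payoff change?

The highest competing bid is $49,900.
Bidding truthfully at $50,800: Agent 6 has the top bid, wins, and pays the second-highest bid $49,900. Payoff = $50,800 − $49,900 = $900.
Bidding $56,900: Agent 6 has the top bid, wins, and pays the second-highest bid $49,900. Payoff = $50,800 − $49,900 = $900.
Change = $900 − $900 = $0.
The bid only affects whether you win, not the price — here both bids land on the same side of the top rival bid, so the deviation is payoff-neutral.

Change in payoff: $0.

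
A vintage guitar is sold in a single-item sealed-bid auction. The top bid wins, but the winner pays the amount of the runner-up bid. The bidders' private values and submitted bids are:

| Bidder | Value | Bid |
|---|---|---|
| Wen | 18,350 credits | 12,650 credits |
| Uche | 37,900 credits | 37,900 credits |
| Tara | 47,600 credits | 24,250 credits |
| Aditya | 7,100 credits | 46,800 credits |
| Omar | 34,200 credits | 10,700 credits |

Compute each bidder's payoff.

Wen 0 credits, Uche 0 credits, Tara 0 credits, Aditya -30,800 credits, Omar 0 credits.

Ranking the bids: Aditya 46,800 credits > Uche 37,900 credits > Tara 24,250 credits > Wen 12,650 credits > Omar 10,700 credits.
Aditya has the top bid and wins; the price is the second-highest bid, 37,900 credits.
Aditya's payoff = 7,100 credits − 37,900 credits = -30,800 credits. All other bidders lose, so their payoff is 0.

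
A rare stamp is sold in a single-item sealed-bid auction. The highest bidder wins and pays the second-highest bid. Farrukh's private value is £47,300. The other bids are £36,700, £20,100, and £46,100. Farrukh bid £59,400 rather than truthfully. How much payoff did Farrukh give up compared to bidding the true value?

£0

The highest competing bid is £46,100.
Bidding truthfully at £47,300: Farrukh has the top bid, wins, and pays the second-highest bid £46,100. Payoff = £47,300 − £46,100 = £1,200.
Bidding £59,400: Farrukh has the top bid, wins, and pays the second-highest bid £46,100. Payoff = £47,300 − £46,100 = £1,200.
Regret = truthful payoff − actual payoff = £1,200 − £1,200 = £0.
The bid only affects whether you win, not the price — here both bids land on the same side of the top rival bid, so the deviation is payoff-neutral.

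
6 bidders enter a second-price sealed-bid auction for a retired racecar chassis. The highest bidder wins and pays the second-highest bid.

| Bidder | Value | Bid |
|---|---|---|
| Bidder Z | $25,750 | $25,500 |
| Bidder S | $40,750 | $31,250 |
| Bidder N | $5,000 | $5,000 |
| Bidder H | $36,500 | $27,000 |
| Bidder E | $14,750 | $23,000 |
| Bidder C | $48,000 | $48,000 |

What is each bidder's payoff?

Payoffs: Bidder Z $0, Bidder S $0, Bidder N $0, Bidder H $0, Bidder E $0, Bidder C $16,750.

Sorted high to low: Bidder C $48,000; Bidder S $31,250; Bidder H $27,000; Bidder Z $25,500; Bidder E $23,000; Bidder N $5,000.
Bidder C has the top bid and wins; the price is the second-highest bid, $31,250.
Bidder C's payoff = $48,000 − $31,250 = $16,750. All other bidders lose, so their payoff is 0.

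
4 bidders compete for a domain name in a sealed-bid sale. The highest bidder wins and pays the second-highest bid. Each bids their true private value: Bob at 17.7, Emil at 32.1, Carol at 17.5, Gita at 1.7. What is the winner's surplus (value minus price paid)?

Surplus = 14.4.

Bids in descending order: Emil 32.1; Bob 17.7; Carol 17.5; Gita 1.7.
Emil wins with the top bid and pays the second-highest, 17.7.
Surplus = 32.1 − 17.7 = 14.4.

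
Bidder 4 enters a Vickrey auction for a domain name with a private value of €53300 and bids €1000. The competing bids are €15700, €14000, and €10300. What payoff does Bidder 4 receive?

The bidder's payoff: €0.

Highest competing bid: €15700.
Bidder 4's bid €1000 is not the highest, so Bidder 4 loses, pays nothing, and earns zero payoff.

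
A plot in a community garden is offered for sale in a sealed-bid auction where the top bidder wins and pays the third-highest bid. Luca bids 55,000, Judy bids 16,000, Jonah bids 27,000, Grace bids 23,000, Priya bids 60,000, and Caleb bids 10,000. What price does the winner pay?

Bids in descending order: Priya 60,000 > Luca 55,000 > Jonah 27,000 > Grace 23,000 > Judy 16,000 > Caleb 10,000.
Priya is the highest bidder, so Priya wins.
Under the third-price rule, the price is the third-highest bid: 27,000.

27,000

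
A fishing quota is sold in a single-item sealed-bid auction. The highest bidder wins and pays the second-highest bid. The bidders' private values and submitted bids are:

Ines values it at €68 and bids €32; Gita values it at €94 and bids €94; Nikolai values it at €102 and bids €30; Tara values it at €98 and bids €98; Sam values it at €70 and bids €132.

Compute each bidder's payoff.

Ordered from highest: Sam €132, then Tara €98, then Gita €94, then Ines €32, then Nikolai €30.
Sam has the top bid and wins; the price is the second-highest bid, €98.
Sam's payoff = €70 − €98 = -€28. All other bidders lose, so their payoff is 0.

Ines €0, Gita €0, Nikolai €0, Tara €0, Sam -€28.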